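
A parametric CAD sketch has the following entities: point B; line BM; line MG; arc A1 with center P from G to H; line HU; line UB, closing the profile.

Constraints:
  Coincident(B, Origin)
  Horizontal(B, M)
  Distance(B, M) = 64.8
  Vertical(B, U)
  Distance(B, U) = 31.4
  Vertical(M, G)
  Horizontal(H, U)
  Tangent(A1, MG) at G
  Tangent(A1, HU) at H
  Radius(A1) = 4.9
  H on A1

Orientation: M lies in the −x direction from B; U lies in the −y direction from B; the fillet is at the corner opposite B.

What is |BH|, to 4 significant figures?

67.63

B is at the origin; BM is horizontal with |BM| = 64.8 and M on the −x side, so M = (-64.80, 0.000). BU is vertical with |BU| = 31.4 and U on the −y side, so U = (0.000, -31.40). The virtual corner opposite B is at (-64.80, -31.40). Tangency of A1 to MG means the radius PG is perpendicular to MG and the tangent condition forces PH to be normal to HU, with radius 4.9, so the center P sits 4.9 in from both sides at P = (-59.90, -26.50). That places the tangent points at G = (-64.80, -26.50) on MG and H = (-59.90, -31.40) on HU. Then |BH| = |H − B| = 67.63.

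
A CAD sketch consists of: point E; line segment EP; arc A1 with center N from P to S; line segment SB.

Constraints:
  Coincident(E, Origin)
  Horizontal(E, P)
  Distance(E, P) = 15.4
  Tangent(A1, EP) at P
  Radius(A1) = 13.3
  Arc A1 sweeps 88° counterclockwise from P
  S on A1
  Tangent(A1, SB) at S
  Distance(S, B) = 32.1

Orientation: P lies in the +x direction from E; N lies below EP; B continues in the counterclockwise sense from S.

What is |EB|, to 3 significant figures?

44.9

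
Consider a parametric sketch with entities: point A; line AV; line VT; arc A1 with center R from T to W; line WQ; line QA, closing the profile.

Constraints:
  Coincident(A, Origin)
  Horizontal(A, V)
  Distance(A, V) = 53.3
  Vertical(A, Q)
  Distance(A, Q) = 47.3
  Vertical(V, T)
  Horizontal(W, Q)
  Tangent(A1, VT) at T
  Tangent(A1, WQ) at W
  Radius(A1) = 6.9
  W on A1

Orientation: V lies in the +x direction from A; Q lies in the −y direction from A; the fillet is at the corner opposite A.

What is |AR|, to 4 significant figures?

61.52

A is at the origin; A and V share the same y with |AV| = 53.3 and V on the +x side, so V = (53.30, 0.000). AQ is vertical with |AQ| = 47.3 and Q on the −y side, so Q = (0.000, -47.30). The virtual corner opposite A is at (53.30, -47.30). Tangency of A1 to VT means the radius RT is perpendicular to VT and the tangent condition forces RW to be normal to WQ, with radius 6.9, so the center R sits 6.9 in from both sides at R = (46.40, -40.40). Then |AR| = |R − A| = 61.52.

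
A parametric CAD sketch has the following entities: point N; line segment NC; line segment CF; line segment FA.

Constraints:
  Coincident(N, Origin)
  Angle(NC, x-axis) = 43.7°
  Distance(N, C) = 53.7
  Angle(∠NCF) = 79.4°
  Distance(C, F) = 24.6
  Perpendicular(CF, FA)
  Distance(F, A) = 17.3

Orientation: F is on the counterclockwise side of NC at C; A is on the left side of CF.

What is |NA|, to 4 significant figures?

38.42

N is at the origin; NC runs at 43.7° with length 53.7, so C = 53.7·(cos 43.7°, sin 43.7°) = (38.82, 37.10). ∠NCF = 79.4°, so CF runs at 43.7° + (180° − 79.4°) = 144.3° from the x-axis; with |CF| = 24.6, F = C + 24.6·(cos 144.3°, sin 144.3°) = (18.85, 51.46). CF is perpendicular to FA; with |FA| = 17.3 on the left of CF, A = F + 17.3·(-0.5835, -0.8121) = (8.751, 37.41). Then |NA| = |A − N| = 38.42.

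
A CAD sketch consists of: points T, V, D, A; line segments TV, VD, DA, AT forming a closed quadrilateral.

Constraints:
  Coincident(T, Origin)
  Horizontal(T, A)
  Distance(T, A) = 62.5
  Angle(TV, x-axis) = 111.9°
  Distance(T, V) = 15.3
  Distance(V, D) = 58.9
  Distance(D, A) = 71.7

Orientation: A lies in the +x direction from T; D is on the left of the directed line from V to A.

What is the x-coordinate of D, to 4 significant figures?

27.71

T is at the origin; T and A share the same y with |TA| = 62.5 and A in +x, so A = (62.5, 0). TV runs at 111.9° with |TV| = 15.3, so V = (-5.707, 14.20). D is determined by |VD| = 58.9 and |DA| = 71.7 together: it lies at the intersection of circle(V, 58.9) and circle(A, 71.7). With |VA| = 69.67, the foot of the radical line on VA is 22.84 from V and the perpendicular offset is √(58.9² − 22.84²) = 54.29. Taking the left-of-VA solution: D = (27.71, 62.70).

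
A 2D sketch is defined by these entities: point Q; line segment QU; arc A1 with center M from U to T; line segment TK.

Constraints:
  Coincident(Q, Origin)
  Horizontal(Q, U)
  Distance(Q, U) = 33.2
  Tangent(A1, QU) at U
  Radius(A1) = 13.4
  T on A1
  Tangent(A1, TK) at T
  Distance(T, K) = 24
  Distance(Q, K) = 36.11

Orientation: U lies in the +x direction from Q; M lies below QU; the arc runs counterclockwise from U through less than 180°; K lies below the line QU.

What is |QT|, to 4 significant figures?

22.58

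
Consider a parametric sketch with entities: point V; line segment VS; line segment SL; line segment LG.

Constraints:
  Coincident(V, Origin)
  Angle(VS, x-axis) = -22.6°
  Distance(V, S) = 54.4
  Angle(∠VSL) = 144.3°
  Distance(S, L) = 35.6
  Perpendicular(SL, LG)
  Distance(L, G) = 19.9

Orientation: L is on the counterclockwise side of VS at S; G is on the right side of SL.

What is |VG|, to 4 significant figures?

95.03

V is at the origin; VS runs at -22.6° with length 54.4, so S = 54.4·(cos -22.6°, sin -22.6°) = (50.22, -20.91). ∠VSL = 144.3°, so SL runs at -22.6° + (180° − 144.3°) = 13.10° from the x-axis; with |SL| = 35.6, L = S + 35.6·(cos 13.10°, sin 13.10°) = (84.90, -12.84). The perpendicularity gives LG at right angles to SL; with |LG| = 19.9 on the right of SL, G = L + 19.9·(0.2267, -0.9740) = (89.41, -32.22). Then |VG| = |G − V| = 95.03.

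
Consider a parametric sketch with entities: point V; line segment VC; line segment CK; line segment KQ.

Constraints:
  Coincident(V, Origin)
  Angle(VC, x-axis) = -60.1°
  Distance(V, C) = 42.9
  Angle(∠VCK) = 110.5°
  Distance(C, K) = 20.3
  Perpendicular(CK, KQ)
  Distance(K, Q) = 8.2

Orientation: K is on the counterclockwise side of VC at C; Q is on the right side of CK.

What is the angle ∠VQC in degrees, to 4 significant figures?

31.87°

V is at the origin; VC runs at -60.1° with length 42.9, so C = 42.9·(cos -60.1°, sin -60.1°) = (21.39, -37.19). ∠VCK = 110.5°, so CK runs at -60.1° + (180° − 110.5°) = 9.400° from the x-axis; with |CK| = 20.3, K = C + 20.3·(cos 9.400°, sin 9.400°) = (41.41, -33.87). CK is perpendicular to KQ; with |KQ| = 8.2 on the right of CK, Q = K + 8.2·(0.1633, -0.9866) = (42.75, -41.96). Then cos ∠VQC = QV·QC / (|QV||QC|), giving 31.87°.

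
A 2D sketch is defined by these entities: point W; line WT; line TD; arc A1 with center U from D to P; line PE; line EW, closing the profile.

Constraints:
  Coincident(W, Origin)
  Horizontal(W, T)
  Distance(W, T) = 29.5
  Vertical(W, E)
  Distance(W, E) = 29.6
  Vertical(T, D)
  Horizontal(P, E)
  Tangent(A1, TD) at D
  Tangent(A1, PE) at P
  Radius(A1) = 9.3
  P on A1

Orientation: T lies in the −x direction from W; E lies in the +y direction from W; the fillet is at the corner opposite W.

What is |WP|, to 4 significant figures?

35.84

W is at the origin; W and T share the same y with |WT| = 29.5 and T on the −x side, so T = (-29.50, 0.000). WE is vertical with |WE| = 29.6 and E on the +y side, so E = (0.000, 29.60). The virtual corner opposite W is at (-29.50, 29.60). A1 meets TD tangentially, so UD is at right angles to TD and A1 meets PE tangentially, so UP is at right angles to PE, with radius 9.3, so the center U sits 9.3 in from both sides at U = (-20.20, 20.30). That places the tangent points at D = (-29.50, 20.30) on TD and P = (-20.20, 29.60) on PE. Then |WP| = |P − W| = 35.84.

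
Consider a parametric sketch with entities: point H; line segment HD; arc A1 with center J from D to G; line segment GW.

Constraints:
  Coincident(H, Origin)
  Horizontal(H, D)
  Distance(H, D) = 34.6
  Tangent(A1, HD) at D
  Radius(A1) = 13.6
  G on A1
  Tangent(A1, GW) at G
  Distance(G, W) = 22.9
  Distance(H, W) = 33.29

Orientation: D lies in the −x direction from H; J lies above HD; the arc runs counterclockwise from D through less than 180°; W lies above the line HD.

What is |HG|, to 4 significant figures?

23.58

H is at the origin; HD is horizontal with |HD| = 34.6 and D on the −x side, so D = (-34.60, 0.000). Tangency of A1 to HD means the radius JD is perpendicular to HD, so J = D + (0, 13.6) = (-34.60, 13.60). Since JG ⟂ GW (tangency), |JW| = √(13.6² + 22.9²) = 26.63 regardless of where G sits on A1. So W lies on both circle(H, 33.29) and circle(J, 26.63); the above-HD intersection is W = (-13.84, 30.28). G is the foot of the tangent from W: G = (-21.86, 8.832).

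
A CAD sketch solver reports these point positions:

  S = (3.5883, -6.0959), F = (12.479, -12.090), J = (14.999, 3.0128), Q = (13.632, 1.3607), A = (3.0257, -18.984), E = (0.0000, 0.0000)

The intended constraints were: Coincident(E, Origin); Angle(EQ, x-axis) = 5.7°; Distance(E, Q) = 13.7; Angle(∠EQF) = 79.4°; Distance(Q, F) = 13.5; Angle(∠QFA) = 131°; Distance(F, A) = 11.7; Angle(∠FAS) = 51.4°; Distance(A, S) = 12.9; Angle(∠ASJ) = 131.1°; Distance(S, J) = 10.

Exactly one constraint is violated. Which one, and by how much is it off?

Distance(S, J) = 10 — off by 4.60.

E = (0.00, 0.00) ✓; EQ at 5.700° ✓; |EQ| = 13.70 ✓; ∠EQF = 79.40° ✓; |QF| = 13.50 ✓; ∠QFA = 131.0° ✓; |FA| = 11.70 ✓; ∠FAS = 51.40° ✓; |AS| = 12.90 ✓; ∠ASJ = 131.1° ✓; |SJ| = 14.60 ✗.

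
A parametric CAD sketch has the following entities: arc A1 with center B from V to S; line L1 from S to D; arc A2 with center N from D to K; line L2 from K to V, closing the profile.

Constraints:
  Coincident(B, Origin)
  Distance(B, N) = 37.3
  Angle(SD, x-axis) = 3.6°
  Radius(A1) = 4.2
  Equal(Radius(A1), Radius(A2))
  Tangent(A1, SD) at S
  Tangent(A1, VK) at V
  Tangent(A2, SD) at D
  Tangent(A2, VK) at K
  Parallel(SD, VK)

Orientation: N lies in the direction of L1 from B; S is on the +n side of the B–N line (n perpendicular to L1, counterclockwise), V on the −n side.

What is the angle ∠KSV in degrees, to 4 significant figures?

77.31°

Tangency of A1 to both parallel lines with radius 4.2 puts S and V at B ± 4.2·n: S = (-0.2637, 4.192), V = (0.2637, -4.192). Equal radii place D and K the same way about N: D = N + 4.2·n = (36.96, 6.534), K = N − 4.2·n = (37.49, -1.850). Then cos ∠KSV = SK·SV / (|SK||SV|), giving 77.31°.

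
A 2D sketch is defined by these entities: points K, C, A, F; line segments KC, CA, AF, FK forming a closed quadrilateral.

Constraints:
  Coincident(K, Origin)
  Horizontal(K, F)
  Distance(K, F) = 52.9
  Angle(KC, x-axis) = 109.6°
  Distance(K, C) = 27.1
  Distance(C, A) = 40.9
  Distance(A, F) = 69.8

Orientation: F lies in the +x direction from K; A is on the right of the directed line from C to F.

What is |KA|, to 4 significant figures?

21.35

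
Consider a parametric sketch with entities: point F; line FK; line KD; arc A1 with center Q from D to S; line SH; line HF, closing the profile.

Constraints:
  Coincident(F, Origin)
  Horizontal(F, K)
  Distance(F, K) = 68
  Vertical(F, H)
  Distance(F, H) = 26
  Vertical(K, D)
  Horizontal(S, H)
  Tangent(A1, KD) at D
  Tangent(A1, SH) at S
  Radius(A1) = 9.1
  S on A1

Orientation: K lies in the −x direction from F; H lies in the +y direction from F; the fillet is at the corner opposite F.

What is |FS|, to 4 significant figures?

64.38

The virtual corner opposite F is at (-68.00, 26.00). A1 meets KD tangentially, so QD is at right angles to KD and tangency of A1 to SH means the radius QS is perpendicular to SH, with radius 9.1, so the center Q sits 9.1 in from both sides at Q = (-58.90, 16.90). That places the tangent points at D = (-68.00, 16.90) on KD and S = (-58.90, 26.00) on SH. Then |FS| = |S − F| = 64.38.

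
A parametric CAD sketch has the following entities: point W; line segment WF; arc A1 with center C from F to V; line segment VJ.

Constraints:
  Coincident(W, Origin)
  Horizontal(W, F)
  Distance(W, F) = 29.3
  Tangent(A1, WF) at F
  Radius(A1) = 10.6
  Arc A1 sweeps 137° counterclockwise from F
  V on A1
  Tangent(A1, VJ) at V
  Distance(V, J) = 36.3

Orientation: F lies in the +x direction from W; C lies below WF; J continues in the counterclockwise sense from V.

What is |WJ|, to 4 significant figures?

64.98

W is at the origin; W and F share the same y with |WF| = 29.3 and F on the +x side, so F = (29.30, 0.000). The tangent condition forces CF to be normal to WF, so C = F + (0, -10.6) = (29.30, -10.60). On A1, F sits at bearing 90° from C; a 137° counterclockwise sweep puts V at bearing 227°, so V = C + 10.6·(cos 227°, sin 227°) = (22.07, -18.35). The tangent condition forces CV to be normal to VJ, so VJ runs along (−sin 227°, cos 227°); with |VJ| = 36.3, J = (48.62, -43.11). Then |WJ| = |J − W| = 64.98.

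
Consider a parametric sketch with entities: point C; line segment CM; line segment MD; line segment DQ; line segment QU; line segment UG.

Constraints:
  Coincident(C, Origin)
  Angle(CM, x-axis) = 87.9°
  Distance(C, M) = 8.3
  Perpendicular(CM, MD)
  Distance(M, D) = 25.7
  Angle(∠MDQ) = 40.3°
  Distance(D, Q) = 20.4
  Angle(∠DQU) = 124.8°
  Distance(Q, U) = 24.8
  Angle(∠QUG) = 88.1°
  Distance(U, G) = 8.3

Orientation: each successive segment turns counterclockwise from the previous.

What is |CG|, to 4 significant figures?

14.81

C is at the origin; CM runs at 87.9° with length 8.3, so M = (0.3041, 8.294). The perpendicularity gives MD at right angles to CM, so MD runs at 177.9°; with |MD| = 25.7, D = (-25.38, 9.236). ∠MDQ = 40.3° gives DQ at -42.40° from the x-axis; with |DQ| = 20.4, Q = (-10.31, -4.520). ∠DQU = 124.8° gives QU at 12.80° from the x-axis; with |QU| = 24.8, U = (13.87, 0.9748). ∠QUG = 88.1° gives UG at 104.7° from the x-axis; with |UG| = 8.3, G = (11.76, 9.003). Then |CG| = |G − C| = 14.81.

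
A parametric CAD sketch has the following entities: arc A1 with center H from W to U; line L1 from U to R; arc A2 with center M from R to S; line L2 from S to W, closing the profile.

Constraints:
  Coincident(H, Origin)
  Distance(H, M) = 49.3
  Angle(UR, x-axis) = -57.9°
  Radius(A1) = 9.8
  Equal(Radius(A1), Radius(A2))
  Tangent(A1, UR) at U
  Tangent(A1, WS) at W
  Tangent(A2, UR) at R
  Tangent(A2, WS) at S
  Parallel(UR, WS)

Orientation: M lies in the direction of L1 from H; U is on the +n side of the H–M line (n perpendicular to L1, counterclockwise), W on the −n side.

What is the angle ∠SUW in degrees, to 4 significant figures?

68.32°

The slot axis is L1's direction at -57.9°, so u = (cos -57.9°, sin -57.9°) = (0.5314, -0.8471) and n = (−sin -57.9°, cos -57.9°) = (0.8471, 0.5314). H is at the origin and M lies 49.3 along u from H, so M = 49.3·u = (26.20, -41.76). Tangency of A1 to both parallel lines with radius 9.8 puts U and W at H ± 9.8·n: U = (8.302, 5.208), W = (-8.302, -5.208). Equal radii place R and S the same way about M: R = M + 9.8·n = (34.50, -36.56), S = M − 9.8·n = (17.90, -46.97). Then cos ∠SUW = US·UW / (|US||UW|), giving 68.32°.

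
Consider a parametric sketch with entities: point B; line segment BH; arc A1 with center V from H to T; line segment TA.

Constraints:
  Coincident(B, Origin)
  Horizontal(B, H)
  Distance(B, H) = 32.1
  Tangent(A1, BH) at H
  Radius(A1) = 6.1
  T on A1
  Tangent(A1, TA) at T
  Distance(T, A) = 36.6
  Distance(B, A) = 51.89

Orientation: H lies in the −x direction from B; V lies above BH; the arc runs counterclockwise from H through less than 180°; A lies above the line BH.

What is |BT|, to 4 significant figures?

26.84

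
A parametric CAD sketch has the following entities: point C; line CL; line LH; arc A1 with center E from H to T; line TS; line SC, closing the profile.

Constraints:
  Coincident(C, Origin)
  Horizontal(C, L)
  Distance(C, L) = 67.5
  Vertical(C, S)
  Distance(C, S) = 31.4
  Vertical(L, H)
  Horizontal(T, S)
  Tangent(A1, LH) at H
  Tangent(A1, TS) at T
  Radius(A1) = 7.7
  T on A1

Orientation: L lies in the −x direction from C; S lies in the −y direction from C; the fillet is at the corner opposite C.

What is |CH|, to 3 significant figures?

71.5

C is at the origin; CL is horizontal with |CL| = 67.5 and L on the −x side, so L = (-67.5, 0.00). C and S share the same x with |CS| = 31.4 and S on the −y side, so S = (0.00, -31.4). The virtual corner opposite C is at (-67.5, -31.4). A1 meets LH tangentially, so EH is at right angles to LH and tangency of A1 to TS means the radius ET is perpendicular to TS, with radius 7.7, so the center E sits 7.7 in from both sides at E = (-59.8, -23.7). That places the tangent points at H = (-67.5, -23.7) on LH and T = (-59.8, -31.4) on TS. Then |CH| = |H − C| = 71.5.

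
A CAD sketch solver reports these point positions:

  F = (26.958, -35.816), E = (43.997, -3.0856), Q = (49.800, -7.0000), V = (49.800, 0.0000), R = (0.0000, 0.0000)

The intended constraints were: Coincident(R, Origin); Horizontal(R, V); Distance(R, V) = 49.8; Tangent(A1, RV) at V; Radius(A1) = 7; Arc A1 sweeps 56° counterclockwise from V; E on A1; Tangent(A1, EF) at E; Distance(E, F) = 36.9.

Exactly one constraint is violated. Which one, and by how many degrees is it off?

Tangent(A1, EF) at E — off by 6.50°.

R = (0.00, 0.00) ✓; R.y = 0.00, V.y = 0.00 ✓; |RV| = 49.80 ✓; ∠(QV, VR) = 90.00° ✓; |QV| = 7.000 ✓; bearing(Q→E) − bearing(Q→V) = 56.00° ✓; |QE| = 7.000 ✓; ∠(QE, EF) = 83.50° ✗; |EF| = 36.90 ✓.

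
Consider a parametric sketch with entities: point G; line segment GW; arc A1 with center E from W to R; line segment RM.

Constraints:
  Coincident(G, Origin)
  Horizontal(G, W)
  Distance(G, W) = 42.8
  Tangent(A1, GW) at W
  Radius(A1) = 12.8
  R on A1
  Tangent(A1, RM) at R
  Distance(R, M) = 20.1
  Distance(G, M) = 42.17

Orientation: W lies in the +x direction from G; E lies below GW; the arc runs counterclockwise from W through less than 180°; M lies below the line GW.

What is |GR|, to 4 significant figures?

32.19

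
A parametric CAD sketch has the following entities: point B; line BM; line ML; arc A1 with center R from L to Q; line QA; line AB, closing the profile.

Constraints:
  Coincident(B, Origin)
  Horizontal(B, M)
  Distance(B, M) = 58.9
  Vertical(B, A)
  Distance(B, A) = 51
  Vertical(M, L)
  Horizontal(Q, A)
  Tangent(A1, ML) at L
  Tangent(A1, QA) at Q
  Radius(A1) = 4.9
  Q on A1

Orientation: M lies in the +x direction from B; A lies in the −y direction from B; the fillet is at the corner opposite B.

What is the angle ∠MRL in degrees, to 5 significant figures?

83.933°

B is at the origin; B and M share the same y with |BM| = 58.9 and M on the +x side, so M = (58.900, 0.0000). B and A share the same x with |BA| = 51.0 and A on the −y side, so A = (0.0000, -51.000). The virtual corner opposite B is at (58.900, -51.000). A1 meets ML tangentially, so RL is at right angles to ML and tangency of A1 to QA means the radius RQ is perpendicular to QA, with radius 4.9, so the center R sits 4.9 in from both sides at R = (54.000, -46.100). That places the tangent points at L = (58.900, -46.100) on ML and Q = (54.000, -51.000) on QA. Then cos ∠MRL = RM·RL / (|RM||RL|), giving 83.933°.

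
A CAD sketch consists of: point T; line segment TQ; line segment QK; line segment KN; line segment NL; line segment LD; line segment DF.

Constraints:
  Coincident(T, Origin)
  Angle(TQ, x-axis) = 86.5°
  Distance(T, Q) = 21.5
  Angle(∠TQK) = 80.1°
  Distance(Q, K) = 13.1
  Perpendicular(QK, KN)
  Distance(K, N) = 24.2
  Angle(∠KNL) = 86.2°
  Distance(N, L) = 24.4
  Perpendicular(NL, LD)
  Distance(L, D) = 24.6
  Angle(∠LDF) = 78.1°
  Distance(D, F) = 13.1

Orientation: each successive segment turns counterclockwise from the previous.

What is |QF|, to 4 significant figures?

3.387

The perpendicularity gives LD at right angles to NL, so LD runs at 100.2°; with |LD| = 24.6, D = (10.65, 24.48). ∠LDF = 78.1° gives DF at -157.9° from the x-axis; with |DF| = 13.1, F = (-1.488, 19.55). Then |QF| = |F − Q| = 3.387.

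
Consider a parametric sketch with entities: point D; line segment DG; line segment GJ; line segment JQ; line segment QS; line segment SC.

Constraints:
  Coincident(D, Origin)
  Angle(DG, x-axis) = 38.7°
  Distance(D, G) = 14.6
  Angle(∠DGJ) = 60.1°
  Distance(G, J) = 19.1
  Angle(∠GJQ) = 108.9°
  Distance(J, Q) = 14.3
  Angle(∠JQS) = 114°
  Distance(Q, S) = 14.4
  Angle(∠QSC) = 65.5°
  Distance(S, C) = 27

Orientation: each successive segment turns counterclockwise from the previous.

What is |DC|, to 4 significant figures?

15.17

D is at the origin; DG runs at 38.7° with length 14.6, so G = (11.39, 9.129). ∠DGJ = 60.1° gives GJ at 158.6° from the x-axis; with |GJ| = 19.1, J = (-6.389, 16.10). ∠GJQ = 108.9° gives JQ at -130.3° from the x-axis; with |JQ| = 14.3, Q = (-15.64, 5.192). ∠JQS = 114.0° gives QS at -64.30° from the x-axis; with |QS| = 14.4, S = (-9.393, -7.784). ∠QSC = 65.5° gives SC at 50.20° from the x-axis; with |SC| = 27.0, C = (7.890, 12.96). Then |DC| = |C − D| = 15.17.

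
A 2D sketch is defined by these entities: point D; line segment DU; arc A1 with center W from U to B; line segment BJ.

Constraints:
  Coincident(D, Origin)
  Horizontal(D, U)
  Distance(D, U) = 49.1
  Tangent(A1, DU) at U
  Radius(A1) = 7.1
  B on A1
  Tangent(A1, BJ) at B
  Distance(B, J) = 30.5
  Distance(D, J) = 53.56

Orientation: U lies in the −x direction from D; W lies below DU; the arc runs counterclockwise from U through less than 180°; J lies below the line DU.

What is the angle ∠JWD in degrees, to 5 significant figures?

79.369°

Checks: |WB| = 7.100 ✓; ∠(WB, BJ) = 90.00° ✓; |BJ| = 30.50 ✓; |DJ| = 53.56 ✓.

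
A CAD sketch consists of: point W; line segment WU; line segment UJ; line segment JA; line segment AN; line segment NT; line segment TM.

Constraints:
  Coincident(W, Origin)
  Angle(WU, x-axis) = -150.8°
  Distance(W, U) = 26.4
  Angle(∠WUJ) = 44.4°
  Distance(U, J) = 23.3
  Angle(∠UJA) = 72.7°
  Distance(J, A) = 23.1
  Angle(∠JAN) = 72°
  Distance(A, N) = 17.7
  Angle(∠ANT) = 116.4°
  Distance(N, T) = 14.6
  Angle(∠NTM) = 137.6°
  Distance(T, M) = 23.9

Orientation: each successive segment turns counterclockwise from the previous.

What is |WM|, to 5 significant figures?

36.237

W is at the origin; WU runs at -150.8° with length 26.4, so U = (-23.045, -12.879). ∠WUJ = 44.4° gives UJ at -15.200° from the x-axis; with |UJ| = 23.3, J = (-0.56026, -18.989). ∠UJA = 72.7° gives JA at 92.100° from the x-axis; with |JA| = 23.1, A = (-1.4067, 4.0960). ∠JAN = 72.0° gives AN at -159.90° from the x-axis; with |AN| = 17.7, N = (-18.029, -1.9868). ∠ANT = 116.4° gives NT at -96.300° from the x-axis; with |NT| = 14.6, T = (-19.631, -16.499). ∠NTM = 137.6° gives TM at -53.900° from the x-axis; with |TM| = 23.9, M = (-5.5490, -35.810). Then |WM| = |M − W| = 36.237.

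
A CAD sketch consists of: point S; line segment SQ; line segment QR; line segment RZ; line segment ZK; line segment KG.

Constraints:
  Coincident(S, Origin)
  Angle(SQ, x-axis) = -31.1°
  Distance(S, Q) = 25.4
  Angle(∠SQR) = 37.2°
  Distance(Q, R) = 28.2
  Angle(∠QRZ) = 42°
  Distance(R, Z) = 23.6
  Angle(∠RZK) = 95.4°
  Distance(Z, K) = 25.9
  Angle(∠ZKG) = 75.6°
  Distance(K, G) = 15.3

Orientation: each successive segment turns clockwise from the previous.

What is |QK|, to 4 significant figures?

8.581

S is at the origin; SQ runs at -31.1° with length 25.4, so Q = (21.75, -13.12). ∠SQR = 37.2° gives QR at -173.9° from the x-axis; with |QR| = 28.2, R = (-6.291, -16.12). ∠QRZ = 42.0° gives RZ at 48.10° from the x-axis; with |RZ| = 23.6, Z = (9.470, 1.449). ∠RZK = 95.4° gives ZK at -36.50° from the x-axis; with |ZK| = 25.9, K = (30.29, -13.96). Then |QK| = |K − Q| = 8.581.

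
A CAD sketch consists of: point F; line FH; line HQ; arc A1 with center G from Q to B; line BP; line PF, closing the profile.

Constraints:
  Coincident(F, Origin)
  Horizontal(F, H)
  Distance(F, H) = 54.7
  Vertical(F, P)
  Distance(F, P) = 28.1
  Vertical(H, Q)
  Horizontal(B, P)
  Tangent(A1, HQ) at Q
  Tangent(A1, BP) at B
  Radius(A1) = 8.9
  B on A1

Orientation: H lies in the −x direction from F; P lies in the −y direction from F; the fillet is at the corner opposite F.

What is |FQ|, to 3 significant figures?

58.0

F is at the origin; F and H share the same y with |FH| = 54.7 and H on the −x side, so H = (-54.7, 0.00). FP is vertical with |FP| = 28.1 and P on the −y side, so P = (0.00, -28.1). The virtual corner opposite F is at (-54.7, -28.1). The tangent condition forces GQ to be normal to HQ and since A1 is tangent to BP there, GB ⟂ BP, with radius 8.9, so the center G sits 8.9 in from both sides at G = (-45.8, -19.2). That places the tangent points at Q = (-54.7, -19.2) on HQ and B = (-45.8, -28.1) on BP. Then |FQ| = |Q − F| = 58.0.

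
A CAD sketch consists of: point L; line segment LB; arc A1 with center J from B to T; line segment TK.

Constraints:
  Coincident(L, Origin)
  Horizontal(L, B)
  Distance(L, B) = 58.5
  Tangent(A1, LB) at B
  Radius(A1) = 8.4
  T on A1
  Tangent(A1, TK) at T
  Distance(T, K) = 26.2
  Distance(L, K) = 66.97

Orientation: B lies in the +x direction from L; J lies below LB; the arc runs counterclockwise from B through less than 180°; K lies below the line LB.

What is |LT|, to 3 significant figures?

51.4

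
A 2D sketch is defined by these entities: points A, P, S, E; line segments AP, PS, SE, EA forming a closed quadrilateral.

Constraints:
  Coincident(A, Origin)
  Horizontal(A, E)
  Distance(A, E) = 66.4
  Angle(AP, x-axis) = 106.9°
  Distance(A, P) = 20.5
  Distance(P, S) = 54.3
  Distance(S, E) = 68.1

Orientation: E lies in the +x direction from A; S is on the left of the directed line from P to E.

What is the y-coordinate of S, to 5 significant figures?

58.648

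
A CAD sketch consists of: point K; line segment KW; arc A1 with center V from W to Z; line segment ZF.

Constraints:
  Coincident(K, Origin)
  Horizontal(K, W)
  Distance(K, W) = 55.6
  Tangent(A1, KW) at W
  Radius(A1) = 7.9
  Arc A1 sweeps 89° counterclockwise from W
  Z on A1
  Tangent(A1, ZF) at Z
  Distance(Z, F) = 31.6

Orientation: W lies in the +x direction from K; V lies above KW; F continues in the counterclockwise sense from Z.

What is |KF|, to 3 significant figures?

75.2

K is at the origin; KW is horizontal with |KW| = 55.6 and W on the +x side, so W = (55.6, 0.00). A1 meets KW tangentially, so VW is at right angles to KW, so V = W + (0, 7.9) = (55.6, 7.90). On A1, W sits at bearing -90° from V; an 89° counterclockwise sweep puts Z at bearing -1°, so Z = V + 7.9·(cos -1°, sin -1°) = (63.5, 7.76). Since A1 is tangent to ZF there, VZ ⟂ ZF, so ZF runs along (−sin -1°, cos -1°); with |ZF| = 31.6, F = (64.1, 39.4). Then |KF| = |F − K| = 75.2.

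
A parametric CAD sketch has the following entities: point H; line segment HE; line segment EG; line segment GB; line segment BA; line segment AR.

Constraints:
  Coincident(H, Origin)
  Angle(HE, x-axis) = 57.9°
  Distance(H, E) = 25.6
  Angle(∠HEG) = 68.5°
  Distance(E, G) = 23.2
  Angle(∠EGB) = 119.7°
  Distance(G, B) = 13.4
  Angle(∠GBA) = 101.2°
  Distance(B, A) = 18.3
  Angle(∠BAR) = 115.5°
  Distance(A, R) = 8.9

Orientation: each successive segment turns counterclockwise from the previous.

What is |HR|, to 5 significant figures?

4.0601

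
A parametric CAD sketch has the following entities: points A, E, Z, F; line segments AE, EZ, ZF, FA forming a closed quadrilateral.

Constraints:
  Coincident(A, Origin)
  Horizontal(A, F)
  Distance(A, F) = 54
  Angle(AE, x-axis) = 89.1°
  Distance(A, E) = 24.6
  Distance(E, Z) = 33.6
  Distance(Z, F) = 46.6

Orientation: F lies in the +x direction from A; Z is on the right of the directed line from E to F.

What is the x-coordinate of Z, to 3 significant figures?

8.11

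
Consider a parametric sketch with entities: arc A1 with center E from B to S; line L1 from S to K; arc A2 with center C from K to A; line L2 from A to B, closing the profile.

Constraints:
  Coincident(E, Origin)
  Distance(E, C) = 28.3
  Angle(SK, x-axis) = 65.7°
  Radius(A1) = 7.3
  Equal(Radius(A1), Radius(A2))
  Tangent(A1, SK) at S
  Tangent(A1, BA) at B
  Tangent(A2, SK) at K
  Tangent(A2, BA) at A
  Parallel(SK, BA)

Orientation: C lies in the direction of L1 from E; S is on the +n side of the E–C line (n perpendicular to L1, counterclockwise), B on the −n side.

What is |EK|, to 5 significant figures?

29.226

The slot axis is L1's direction at 65.7°, so u = (cos 65.7°, sin 65.7°) = (0.41151, 0.91140) and n = (−sin 65.7°, cos 65.7°) = (-0.91140, 0.41151). E is at the origin and C lies 28.3 along u from E, so C = 28.3·u = (11.646, 25.793). Tangency of A1 to both parallel lines with radius 7.3 puts S and B at E ± 7.3·n: S = (-6.6532, 3.0041), B = (6.6532, -3.0041). Equal radii place K and A the same way about C: K = C + 7.3·n = (4.9926, 28.797), A = C − 7.3·n = (18.299, 22.789). Then |EK| = |K − E| = 29.226.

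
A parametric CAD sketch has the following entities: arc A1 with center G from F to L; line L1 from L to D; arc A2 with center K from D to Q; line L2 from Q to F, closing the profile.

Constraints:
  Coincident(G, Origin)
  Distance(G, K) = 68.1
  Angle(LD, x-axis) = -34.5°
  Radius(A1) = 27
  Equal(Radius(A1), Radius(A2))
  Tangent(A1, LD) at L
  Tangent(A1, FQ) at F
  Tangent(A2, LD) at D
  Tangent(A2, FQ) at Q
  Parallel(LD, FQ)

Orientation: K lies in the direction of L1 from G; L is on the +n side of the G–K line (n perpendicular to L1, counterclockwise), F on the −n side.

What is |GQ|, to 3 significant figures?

73.3

The slot axis is L1's direction at -34.5°, so u = (cos -34.5°, sin -34.5°) = (0.824, -0.566) and n = (−sin -34.5°, cos -34.5°) = (0.566, 0.824). G is at the origin and K lies 68.1 along u from G, so K = 68.1·u = (56.1, -38.6). Tangency of A1 to both parallel lines with radius 27.0 puts L and F at G ± 27.0·n: L = (15.3, 22.3), F = (-15.3, -22.3). Equal radii place D and Q the same way about K: D = K + 27.0·n = (71.4, -16.3), Q = K − 27.0·n = (40.8, -60.8). Then |GQ| = |Q − G| = 73.3.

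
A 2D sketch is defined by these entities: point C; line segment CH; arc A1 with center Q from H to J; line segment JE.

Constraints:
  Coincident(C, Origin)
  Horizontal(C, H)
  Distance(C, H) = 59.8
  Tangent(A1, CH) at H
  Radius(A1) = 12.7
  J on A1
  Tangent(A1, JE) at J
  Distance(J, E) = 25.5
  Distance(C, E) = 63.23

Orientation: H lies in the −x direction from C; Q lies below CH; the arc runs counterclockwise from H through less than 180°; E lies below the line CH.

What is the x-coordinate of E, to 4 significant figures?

-49.55

C is at the origin; C and H share the same y with |CH| = 59.8 and H on the −x side, so H = (-59.80, 0.000). Since A1 is tangent to CH there, QH ⟂ CH, so Q = H + (0, -12.7) = (-59.80, -12.70). Since QJ ⟂ JE (tangency), |QE| = √(12.7² + 25.5²) = 28.49 regardless of where J sits on A1. So E lies on both circle(C, 63.23) and circle(Q, 28.49); the below-CH intersection is E = (-49.55, -39.28). J is the foot of the tangent from E: J = (-68.37, -22.07).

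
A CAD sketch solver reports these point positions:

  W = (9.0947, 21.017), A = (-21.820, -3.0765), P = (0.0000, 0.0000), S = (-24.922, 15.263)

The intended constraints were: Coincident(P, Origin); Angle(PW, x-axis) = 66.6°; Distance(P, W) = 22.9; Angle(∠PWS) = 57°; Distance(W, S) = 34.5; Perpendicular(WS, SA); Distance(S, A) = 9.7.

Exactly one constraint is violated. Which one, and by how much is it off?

Distance(S, A) = 9.7 — off by 8.90.

P = (0.00, 0.00) ✓; PW at 66.60° ✓; |PW| = 22.90 ✓; ∠PWS = 57.00° ✓; |WS| = 34.50 ✓; ∠(WS, SA) = 90.00° ✓; |SA| = 18.60 ✗.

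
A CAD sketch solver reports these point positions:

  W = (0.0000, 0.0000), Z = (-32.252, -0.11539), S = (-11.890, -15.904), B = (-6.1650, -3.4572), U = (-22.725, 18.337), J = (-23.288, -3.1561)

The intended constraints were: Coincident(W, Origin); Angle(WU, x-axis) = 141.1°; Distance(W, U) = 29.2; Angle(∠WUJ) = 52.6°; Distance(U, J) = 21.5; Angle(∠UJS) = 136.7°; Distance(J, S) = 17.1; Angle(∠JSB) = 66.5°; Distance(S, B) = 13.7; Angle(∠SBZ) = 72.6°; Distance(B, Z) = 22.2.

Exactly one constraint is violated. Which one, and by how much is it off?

Distance(B, Z) = 22.2 — off by 4.10.

W = (0.00, 0.00) ✓; WU at 141.1° ✓; |WU| = 29.20 ✓; ∠WUJ = 52.60° ✓; |UJ| = 21.50 ✓; ∠UJS = 136.7° ✓; |JS| = 17.10 ✓; ∠JSB = 66.50° ✓; |SB| = 13.70 ✓; ∠SBZ = 72.60° ✓; |BZ| = 26.30 ✗.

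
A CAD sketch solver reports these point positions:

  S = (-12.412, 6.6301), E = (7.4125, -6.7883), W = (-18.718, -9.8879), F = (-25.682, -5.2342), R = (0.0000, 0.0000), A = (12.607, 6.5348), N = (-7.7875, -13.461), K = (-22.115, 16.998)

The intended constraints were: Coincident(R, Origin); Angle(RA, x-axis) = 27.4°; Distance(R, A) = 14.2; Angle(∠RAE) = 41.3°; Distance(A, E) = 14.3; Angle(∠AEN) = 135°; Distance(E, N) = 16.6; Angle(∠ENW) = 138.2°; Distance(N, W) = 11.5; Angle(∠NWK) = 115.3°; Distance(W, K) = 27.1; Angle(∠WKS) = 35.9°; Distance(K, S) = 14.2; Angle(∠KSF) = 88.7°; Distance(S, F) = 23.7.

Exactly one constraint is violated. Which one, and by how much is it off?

Distance(S, F) = 23.7 — off by 5.90.

R = (0.00, 0.00) ✓; RA at 27.40° ✓; |RA| = 14.20 ✓; ∠RAE = 41.30° ✓; |AE| = 14.30 ✓; ∠AEN = 135.0° ✓; |EN| = 16.60 ✓; ∠ENW = 138.2° ✓; |NW| = 11.50 ✓; ∠NWK = 115.3° ✓; |WK| = 27.10 ✓; ∠WKS = 35.90° ✓; |KS| = 14.20 ✓; ∠KSF = 88.70° ✓; |SF| = 17.80 ✗.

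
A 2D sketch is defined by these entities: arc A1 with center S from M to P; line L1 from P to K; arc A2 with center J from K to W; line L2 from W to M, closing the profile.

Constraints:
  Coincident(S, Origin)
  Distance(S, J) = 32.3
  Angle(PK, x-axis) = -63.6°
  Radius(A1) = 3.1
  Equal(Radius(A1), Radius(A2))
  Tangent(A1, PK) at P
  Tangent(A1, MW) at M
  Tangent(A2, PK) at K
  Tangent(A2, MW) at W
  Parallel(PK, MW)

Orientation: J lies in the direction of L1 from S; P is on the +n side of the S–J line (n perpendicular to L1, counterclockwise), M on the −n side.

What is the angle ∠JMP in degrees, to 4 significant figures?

84.52°

The slot axis is L1's direction at -63.6°, so u = (cos -63.6°, sin -63.6°) = (0.4446, -0.8957) and n = (−sin -63.6°, cos -63.6°) = (0.8957, 0.4446). S is at the origin and J lies 32.3 along u from S, so J = 32.3·u = (14.36, -28.93). Tangency of A1 to both parallel lines with radius 3.1 puts P and M at S ± 3.1·n: P = (2.777, 1.378), M = (-2.777, -1.378). Then cos ∠JMP = MJ·MP / (|MJ||MP|), giving 84.52°.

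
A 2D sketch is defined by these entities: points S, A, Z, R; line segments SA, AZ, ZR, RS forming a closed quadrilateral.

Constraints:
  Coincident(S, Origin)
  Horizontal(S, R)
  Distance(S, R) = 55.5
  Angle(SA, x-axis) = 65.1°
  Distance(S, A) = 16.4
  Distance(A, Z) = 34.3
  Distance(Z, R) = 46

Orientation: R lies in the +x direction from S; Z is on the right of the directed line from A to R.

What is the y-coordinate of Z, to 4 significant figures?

-18.78

Checks: |AZ| = 34.30 ✓; |ZR| = 46.00 ✓.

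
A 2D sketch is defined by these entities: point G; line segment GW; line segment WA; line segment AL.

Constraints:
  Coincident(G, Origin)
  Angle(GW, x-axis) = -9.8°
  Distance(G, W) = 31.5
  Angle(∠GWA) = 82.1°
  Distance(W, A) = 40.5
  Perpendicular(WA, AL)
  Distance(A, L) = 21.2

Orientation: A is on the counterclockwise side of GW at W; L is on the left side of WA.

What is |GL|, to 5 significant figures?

37.528

G is at the origin; GW runs at -9.8° with length 31.5, so W = 31.5·(cos -9.8°, sin -9.8°) = (31.040, -5.3616). ∠GWA = 82.1°, so WA runs at -9.8° + (180° − 82.1°) = 88.100° from the x-axis; with |WA| = 40.5, A = W + 40.5·(cos 88.100°, sin 88.100°) = (32.383, 35.116). WA is perpendicular to AL; with |AL| = 21.2 on the left of WA, L = A + 21.2·(-0.99945, 0.033155) = (11.195, 35.819). Then |GL| = |L − G| = 37.528.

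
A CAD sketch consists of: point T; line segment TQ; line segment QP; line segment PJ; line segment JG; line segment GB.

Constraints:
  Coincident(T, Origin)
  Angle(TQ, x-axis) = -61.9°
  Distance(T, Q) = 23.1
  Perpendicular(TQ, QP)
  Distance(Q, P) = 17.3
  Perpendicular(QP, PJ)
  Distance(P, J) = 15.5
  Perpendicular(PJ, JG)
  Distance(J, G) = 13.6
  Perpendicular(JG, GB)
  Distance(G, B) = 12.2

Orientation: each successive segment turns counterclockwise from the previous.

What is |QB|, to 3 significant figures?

4.96

PJ ⟂ JG, so JG runs at -152°; with |JG| = 13.6, G = (6.84, -4.96). JG is perpendicular to GB, so GB runs at -61.9°; with |GB| = 12.2, B = (12.6, -15.7). Then |QB| = |B − Q| = 4.96.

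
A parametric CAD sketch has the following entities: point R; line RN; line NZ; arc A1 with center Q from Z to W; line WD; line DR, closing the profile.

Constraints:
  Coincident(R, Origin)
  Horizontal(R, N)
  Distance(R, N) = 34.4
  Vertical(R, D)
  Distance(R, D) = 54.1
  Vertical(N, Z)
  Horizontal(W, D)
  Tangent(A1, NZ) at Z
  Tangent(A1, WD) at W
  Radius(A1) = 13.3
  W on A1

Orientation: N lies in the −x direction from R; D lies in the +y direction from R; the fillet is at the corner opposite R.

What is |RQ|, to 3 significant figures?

45.9

R is at the origin; RN is horizontal with |RN| = 34.4 and N on the −x side, so N = (-34.4, 0.00). R and D share the same x with |RD| = 54.1 and D on the +y side, so D = (0.00, 54.1). The virtual corner opposite R is at (-34.4, 54.1). A1 meets NZ tangentially, so QZ is at right angles to NZ and since A1 is tangent to WD there, QW ⟂ WD, with radius 13.3, so the center Q sits 13.3 in from both sides at Q = (-21.1, 40.8). Then |RQ| = |Q − R| = 45.9.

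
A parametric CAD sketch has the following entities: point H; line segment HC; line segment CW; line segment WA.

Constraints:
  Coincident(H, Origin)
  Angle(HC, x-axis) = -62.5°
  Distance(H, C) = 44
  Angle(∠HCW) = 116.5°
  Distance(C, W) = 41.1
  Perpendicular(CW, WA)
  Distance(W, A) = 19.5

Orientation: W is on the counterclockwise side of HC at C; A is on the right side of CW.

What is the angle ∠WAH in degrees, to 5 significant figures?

45.889°

∠HCW = 116.5°, so CW runs at -62.5° + (180° − 116.5°) = 1.0000° from the x-axis; with |CW| = 41.1, W = C + 41.1·(cos 1.0000°, sin 1.0000°) = (61.411, -38.311). The perpendicularity gives WA at right angles to CW; with |WA| = 19.5 on the right of CW, A = W + 19.5·(0.017452, -0.99985) = (61.751, -57.808). Then cos ∠WAH = AW·AH / (|AW||AH|), giving 45.889°.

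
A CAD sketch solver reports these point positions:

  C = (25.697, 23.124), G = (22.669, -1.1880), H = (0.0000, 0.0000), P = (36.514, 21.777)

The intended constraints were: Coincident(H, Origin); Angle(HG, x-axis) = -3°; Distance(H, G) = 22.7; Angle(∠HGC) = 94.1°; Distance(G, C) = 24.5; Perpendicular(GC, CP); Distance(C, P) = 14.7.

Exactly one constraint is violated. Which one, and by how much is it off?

Distance(C, P) = 14.7 — off by 3.80.

H = (0.00, 0.00) ✓; HG at -3.000° ✓; |HG| = 22.70 ✓; ∠HGC = 94.10° ✓; |GC| = 24.50 ✓; ∠(GC, CP) = 90.00° ✓; |CP| = 10.90 ✗.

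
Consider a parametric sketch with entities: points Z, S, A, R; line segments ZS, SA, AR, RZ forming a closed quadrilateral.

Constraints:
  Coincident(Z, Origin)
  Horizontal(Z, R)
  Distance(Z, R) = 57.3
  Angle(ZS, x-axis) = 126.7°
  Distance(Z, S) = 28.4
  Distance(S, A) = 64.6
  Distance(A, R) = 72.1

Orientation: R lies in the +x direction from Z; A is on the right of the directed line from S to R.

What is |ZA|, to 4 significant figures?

40.28

Z is at the origin; Z and R share the same y with |ZR| = 57.3 and R in +x, so R = (57.3, 0). ZS runs at 126.7° with |ZS| = 28.4, so S = (-16.97, 22.77). A is determined by |SA| = 64.6 and |AR| = 72.1 together: it lies at the intersection of circle(S, 64.6) and circle(R, 72.1). With |SR| = 77.68, the foot of the radical line on SR is 32.24 from S and the perpendicular offset is √(64.6² − 32.24²) = 55.98. Taking the right-of-SR solution: A = (-2.553, -40.20).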